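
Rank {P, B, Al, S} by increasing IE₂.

Al < P < S < B

After 1 electron has been removed, what remains? P⁺ still has 4 valence electrons; B⁺ still has 2 valence electrons; Al⁺ still has 2 valence electrons; S⁺ still has 5 valence electrons.
All are still removing valence electrons, so compare the +1 ions as you would atoms: IE_2 generally rises across a period (higher Z_eff) and falls down a group (larger shell), subject to the usual subshell exceptions.
Valence configurations: P⁺ [Ne]3s²3p², B⁺ [He]2s², Al⁺ [Ne]3s², S⁺ [Ne]3s²3p³.
Approximate IE_2 values (kJ/mol): P 1907, B 2427, Al 1817, S 2252.
So the second ionization energies run Al < P < S < B.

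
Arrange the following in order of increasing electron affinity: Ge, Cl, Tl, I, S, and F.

Tl < Ge < S < I < F < Cl

F is in period 2, group 17; S is in period 3, group 16; Cl is in period 3, group 17; Ge is in period 4, group 14; I is in period 5, group 17; Tl is in period 6, group 13.
Adding an electron releases more energy for atoms nearer the top right (short of the noble gases).
These span different periods and groups, so the two trends combine.
Ge > Tl: both effects reinforce here, so Ge is clearly the higher of the two.
S > Ge: both effects reinforce here, so S is clearly the higher of the two.
I > S: period and group pull opposite ways; the across-period shift dominates (295 vs 200 kJ/mol).
F > I: F sits above I in group 17, so the down-group effect alone puts F higher.
Cl > F: this pair runs against the simple trend — see the exception note.
Note the exception: Cl has a higher electron affinity than F, contrary to the simple trend — F's small 2p subshell makes the incoming electron feel strong e⁻–e⁻ repulsion, so Cl actually releases more energy on gaining an electron.
Tabulated electron affinity (kJ/mol): F 328, S 200, Cl 349, Ge 119, I 295, Tl 19.
So from lowest to highest: Tl < Ge < S < I < F < Cl.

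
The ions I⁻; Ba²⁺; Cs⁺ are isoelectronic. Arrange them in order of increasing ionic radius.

Ba²⁺, Cs⁺, I⁻

All of these have 54 electrons, so size is governed by nuclear charge alone: the more protons, the stronger the pull on the same electron cloud, and the smaller the ion.
Nuclear charges: Ba²⁺ (Z=56), Cs⁺ (Z=55), I⁻ (Z=53).
Smallest to largest: Ba²⁺ < Cs⁺ < I⁻.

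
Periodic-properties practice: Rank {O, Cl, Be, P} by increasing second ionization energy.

Be < P < Cl < O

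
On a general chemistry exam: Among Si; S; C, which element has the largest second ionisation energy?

C

IE_2 is the cost of taking one more electron from the +1 cation: Si⁺ still has 3 valence electrons; S⁺ still has 5 valence electrons; C⁺ still has 3 valence electrons.
All are still removing valence electrons, so compare the +1 ions as you would atoms: IE_2 generally rises across a period (higher Z_eff) and falls down a group (larger shell), subject to the usual subshell exceptions.
Valence configurations: Si⁺ [Ne]3s²3p¹, S⁺ [Ne]3s²3p³, C⁺ [He]2s²2p¹.
Tabulated IE_2 (kJ/mol): Si 1577, S 2252, C 2353.
Hence IE_2: Si < S < C.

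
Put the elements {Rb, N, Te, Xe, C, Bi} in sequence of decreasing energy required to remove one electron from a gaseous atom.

N > Xe > C > Te > Bi > Rb

IE₁ increases left→right with effective nuclear charge and decreases top→bottom as the valence shell moves farther out.
Here both period and group differ, so the two effects have to be weighed against each other.
Bi > Rb: period and group pull opposite ways; the across-period shift dominates (703 vs 403 kJ/mol).
Te > Bi: both effects reinforce here, so Te is clearly the higher of the two.
C > Te: the two effects oppose for this pair; the down-group effect wins (1086 vs 869 kJ/mol).
Xe > C: the two effects oppose for this pair; the across-period effect wins (1170 vs 1086 kJ/mol).
N > Xe: period and group pull opposite ways; the down-group shift dominates (1402 vs 1170 kJ/mol).
Approximate values (kJ/mol): C 1086, N 1402, Rb 403, Te 869, Xe 1170, Bi 703.
So from highest to lowest: N > Xe > C > Te > Bi > Rb.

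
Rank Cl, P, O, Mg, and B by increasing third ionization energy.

After 2 electrons have been removed, what remains? Cl²⁺ still has 5 valence electrons; P²⁺ still has 3 valence electrons; O²⁺ still has 4 valence electrons; Mg²⁺ is the bare [Ne] core; B²⁺ still has 1 valence electron.
Core electrons are held far more tightly than valence electrons, so Mg tops the IE_3 order.
Valence configurations: Cl²⁺ [Ne]3s²3p³, P²⁺ [Ne]3s²3p¹, O²⁺ [He]2s²2p², B²⁺ [He]2s¹.
Approximate IE_3 values (kJ/mol): Cl 3822, P 2914, O 5300, Mg 7733, B 3660.
So the third ionization energies run P < B < Cl < O < Mg.

P < B < Cl < O < Mg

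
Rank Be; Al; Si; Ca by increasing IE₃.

Al, Si, Ca, Be

After 2 electrons have been removed, what remains? Be²⁺ is the bare [He] core; Al²⁺ still has 1 valence electron; Si²⁺ still has 2 valence electrons; Ca²⁺ is the bare [Ar] core.
Breaking into a closed-shell core is much more expensive than removing a leftover valence electron — Ca and Be have the largest IE_3 here.
Valence configurations: Al²⁺ [Ne]3s¹, Si²⁺ [Ne]3s².
Approximate IE_3 values (kJ/mol): Be 14849, Al 2745, Si 3232, Ca 4912.
So the third ionization energies run Al < Si < Ca < Be.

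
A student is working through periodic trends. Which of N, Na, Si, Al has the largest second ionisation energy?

Consider each +1 ion: N⁺ still has 4 valence electrons; Na⁺ is the bare [Ne] core; Si⁺ still has 3 valence electrons; Al⁺ still has 2 valence electrons.
Core electrons are held far more tightly than valence electrons, so Na tops the IE_2 order.
Valence configurations: N⁺ [He]2s²2p², Si⁺ [Ne]3s²3p¹, Al⁺ [Ne]3s².
Si⁺ loses a lone 3p electron whereas Al⁺ must break into a filled 3s² pair, so IE_2(Al) > IE_2(Si) even though Si has the higher nuclear charge.
The numbers (kJ/mol): N 2856, Na 4562, Si 1577, Al 1817.
So the second ionization energies run Si < Al < N < Na.

Na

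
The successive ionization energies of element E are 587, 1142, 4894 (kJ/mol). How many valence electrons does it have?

2

Look for the largest jump between consecutive ionization energies: IE3/IE2 ≈ 4.3, far larger than any earlier ratio.
That jump marks the point where a core electron is being removed. So the atom has 2 valence electrons.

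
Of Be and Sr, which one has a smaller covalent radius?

Be

Across a period the added protons contract the valence shell; down a group each new principal shell makes the atom larger.
All are in group 2, so atomic radius increases down the group.
So Be has the smaller covalent radius (Be < Sr).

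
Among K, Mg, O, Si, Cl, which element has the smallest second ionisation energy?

Mg

After 1 electron has been removed, what remains? K⁺ is the bare [Ar] core; Mg⁺ still has 1 valence electron; O⁺ still has 5 valence electrons; Si⁺ still has 3 valence electrons; Cl⁺ still has 6 valence electrons.
Usually core removal costs more than valence removal, but here the competition is close: a tightly held n=2 valence electron can cost more to remove than an n=3 core electron, so the actual values have to decide it.
Valence configurations: Mg⁺ [Ne]3s¹, O⁺ [He]2s²2p³, Si⁺ [Ne]3s²3p¹, Cl⁺ [Ne]3s²3p⁴.
The numbers (kJ/mol): K 3052, Mg 1451, O 3388, Si 1577, Cl 2298.
Hence IE_2: Mg < Si < Cl < K < O.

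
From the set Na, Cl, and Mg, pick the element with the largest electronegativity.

EN rises left→right (higher Z_eff, smaller atoms) and falls top→bottom (larger, more shielded atoms).
All lie in period 3, so electronegativity increases left to right.
The largest electronegativity among these belongs to Cl.

Cl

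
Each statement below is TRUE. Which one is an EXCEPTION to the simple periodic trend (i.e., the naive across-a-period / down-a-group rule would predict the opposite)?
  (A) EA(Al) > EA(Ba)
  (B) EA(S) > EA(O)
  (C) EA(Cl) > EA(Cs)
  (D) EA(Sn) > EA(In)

(B)

The general trend: electron affinity increases across a period and decreases down a group.
(A) Al (period 3, group 13) vs Ba (period 6, group 2): the stated order agrees with the simple trend.
(B) S (period 3, group 16) vs O (period 2, group 16): the stated order contradicts the simple trend.
(C) Cl (period 3, group 17) vs Cs (period 6, group 1): the stated order agrees with the simple trend.
(D) Sn (period 5, group 14) vs In (period 5, group 13): the stated order agrees with the simple trend.
The exception is (B): the compact 2p subshell of O repels the added electron more than S's larger 3p does.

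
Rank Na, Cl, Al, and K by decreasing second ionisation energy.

Na, K, Cl, Al

The second ionization energy removes an electron from the +1 ion. For each element: Na⁺ is the bare [Ne] core; Cl⁺ still has 6 valence electrons; Al⁺ still has 2 valence electrons; K⁺ is the bare [Ar] core.
Pulling an electron out of a noble-gas core costs far more than removing a remaining valence electron, so K and Na sit at the high end of IE_2.
Valence configurations: Cl⁺ [Ne]3s²3p⁴, Al⁺ [Ne]3s².
Tabulated IE_2 (kJ/mol): Na 4562, Cl 2298, Al 1817, K 3052.
Overall IE_2 order: Al < Cl < K < Na.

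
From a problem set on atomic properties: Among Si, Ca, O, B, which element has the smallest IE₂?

After 1 electron has been removed, what remains? Si⁺ still has 3 valence electrons; Ca⁺ still has 1 valence electron; O⁺ still has 5 valence electrons; B⁺ still has 2 valence electrons.
All are still removing valence electrons, so compare the +1 ions as you would atoms: IE_2 generally rises across a period (higher Z_eff) and falls down a group (larger shell), subject to the usual subshell exceptions.
Valence configurations: Si⁺ [Ne]3s²3p¹, Ca⁺ [Ar]4s¹, O⁺ [He]2s²2p³, B⁺ [He]2s².
Tabulated IE_2 (kJ/mol): Si 1577, Ca 1145, O 3388, B 2427.
So the second ionization energies run Ca < Si < B < O.

Ca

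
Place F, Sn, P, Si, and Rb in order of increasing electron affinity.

F is in period 2, group 17; Si is in period 3, group 14; P is in period 3, group 15; Rb is in period 5, group 1; Sn is in period 5, group 14.
Adding an electron releases more energy for atoms nearer the top right (short of the noble gases).
Here both period and group differ, so the two effects have to be weighed against each other.
P > Rb: both effects reinforce here, so P is clearly the higher of the two.
Sn > P: this pair runs against the simple trend — see the exception note.
Si > Sn: Si sits above Sn in group 14, so the down-group effect alone puts Si higher.
F > Si: relative to Si, both the across-period and down-group shifts push F's electron affinity up.
Note the exception: Sn has a higher electron affinity than P, contrary to the simple trend — adding an electron to P's half-filled np³ subshell costs electron-pairing energy.
Note the exception: Si has a higher electron affinity than P, contrary to the simple trend — adding an electron to P's half-filled 3p³ is unfavourable, so Si (3p²) has the more exothermic EA.
Approximate values (kJ/mol): F 328, Si 134, P 72, Rb 47, Sn 107.
So from lowest to highest: Rb < P < Sn < Si < F.

Rb < P < Sn < Si < F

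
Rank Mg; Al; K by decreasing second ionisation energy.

K > Al > Mg

IE_2 is the cost of taking one more electron from the +1 cation: Mg⁺ still has 1 valence electron; Al⁺ still has 2 valence electrons; K⁺ is the bare [Ar] core.
Core electrons are held far more tightly than valence electrons, so K tops the IE_2 order.
Valence configurations: Mg⁺ [Ne]3s¹, Al⁺ [Ne]3s².
Approximate IE_2 values (kJ/mol): Mg 1451, Al 1817, K 3052.
Overall IE_2 order: Mg < Al < K.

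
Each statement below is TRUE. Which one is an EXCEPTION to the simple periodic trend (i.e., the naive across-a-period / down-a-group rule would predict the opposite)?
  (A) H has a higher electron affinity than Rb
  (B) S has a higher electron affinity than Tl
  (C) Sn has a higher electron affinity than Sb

The general trend: electron affinity increases across a period and decreases down a group.
(A) H (period 1, group 1) vs Rb (period 5, group 1): the stated order agrees with the simple trend.
(B) S (period 3, group 16) vs Tl (period 6, group 13): the stated order agrees with the simple trend.
(C) Sn (period 5, group 14) vs Sb (period 5, group 15): the stated order contradicts the simple trend.
The exception is (C): adding an electron to Sb's half-filled 5p³ is unfavourable, so Sn has the more exothermic EA.

(C)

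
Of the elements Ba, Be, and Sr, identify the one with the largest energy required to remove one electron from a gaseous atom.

Be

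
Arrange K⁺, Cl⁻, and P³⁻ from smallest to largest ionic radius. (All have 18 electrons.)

All of these have 18 electrons, so size is governed by nuclear charge alone: the more protons, the stronger the pull on the same electron cloud, and the smaller the ion.
Nuclear charges: K⁺ (Z=19), Cl⁻ (Z=17), P³⁻ (Z=15).
Smallest to largest: K⁺ < Cl⁻ < P³⁻.

K⁺ < Cl⁻ < P³⁻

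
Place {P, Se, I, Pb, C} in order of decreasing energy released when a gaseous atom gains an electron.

C is in period 2, group 14; P is in period 3, group 15; Se is in period 4, group 16; I is in period 5, group 17; Pb is in period 6, group 14.
EA tends to increase across a period and decrease down a group, though the pattern is less regular than for IE or radius.
These span different periods and groups, so the two trends combine.
P > Pb: both effects reinforce here, so P is clearly the higher of the two.
C > P: the two effects oppose for this pair; the down-group effect wins (122 vs 72 kJ/mol).
Se > C: period and group pull opposite ways; the across-period shift dominates (195 vs 122 kJ/mol).
I > Se: the two effects oppose for this pair; the across-period effect wins (295 vs 195 kJ/mol).
Approximate values (kJ/mol): C 122, P 72, Se 195, I 295, Pb 35.
So from highest to lowest: I > Se > C > P > Pb.

I, Se, C, P, Pb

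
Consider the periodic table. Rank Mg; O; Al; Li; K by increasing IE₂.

Mg, Al, K, O, Li

After 1 electron has been removed, what remains? Mg⁺ still has 1 valence electron; O⁺ still has 5 valence electrons; Al⁺ still has 2 valence electrons; Li⁺ is the bare [He] core; K⁺ is the bare [Ar] core.
Usually core removal costs more than valence removal, but here the competition is close: a tightly held n=2 valence electron can cost more to remove than an n=3 core electron, so the actual values have to decide it.
Valence configurations: Mg⁺ [Ne]3s¹, O⁺ [He]2s²2p³, Al⁺ [Ne]3s².
The numbers (kJ/mol): Mg 1451, O 3388, Al 1817, Li 7298, K 3052.
Hence IE_2: Mg < Al < K < O < Li.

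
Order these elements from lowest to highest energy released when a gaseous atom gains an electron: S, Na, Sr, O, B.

Sr < B < Na < O < S

Electron affinity generally becomes more exothermic across a period toward the halogens and less exothermic down a group.
Neither a single period nor a single group — weigh both effects.
B > Sr: relative to Sr, both the across-period and down-group shifts push B's electron affinity up.
Na > B: this pair runs against the simple trend — see the exception note.
O > Na: relative to Na, both the across-period and down-group shifts push O's electron affinity up.
S > O: this pair runs against the simple trend — see the exception note.
Note the exception: Na has a higher electron affinity than B, contrary to the simple trend — B's ns²np¹ configuration gives only a small electron affinity — the sparsely filled np subshell binds an added electron weakly.
Note the exception: S has a higher electron affinity than O, contrary to the simple trend — the compact 2p subshell of O repels the added electron more than S's larger 3p does.
For reference (kJ/mol): B 27, O 141, Na 53, S 200, Sr 5.
So from lowest to highest: Sr < B < Na < O < S.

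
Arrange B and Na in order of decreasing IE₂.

Consider each +1 ion: B⁺ still has 2 valence electrons; Na⁺ is the bare [Ne] core.
Core electrons are held far more tightly than valence electrons, so Na tops the IE_2 order.
Tabulated IE_2 (kJ/mol): B 2427, Na 4562.
Hence IE_2: B < Na.

Na, B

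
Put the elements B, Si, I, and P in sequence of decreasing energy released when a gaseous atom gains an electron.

I > Si > P > B

B is in period 2, group 13; Si is in period 3, group 14; P is in period 3, group 15; I is in period 5, group 17.
Adding an electron releases more energy for atoms nearer the top right (short of the noble gases).
Neither a single period nor a single group — weigh both effects.
P > B: period and group pull opposite ways; the across-period shift dominates (72 vs 27 kJ/mol).
Si > P: this pair runs against the simple trend — see the exception note.
I > Si: period and group pull opposite ways; the across-period shift dominates (295 vs 134 kJ/mol).
Note the exception: Si has a higher electron affinity than P, contrary to the simple trend — adding an electron to P's half-filled 3p³ is unfavourable, so Si (3p²) has the more exothermic EA.
Approximate values (kJ/mol): B 27, Si 134, P 72, I 295.
So from highest to lowest: I > Si > P > B.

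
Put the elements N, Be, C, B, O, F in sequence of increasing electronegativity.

Be is in period 2, group 2; B is in period 2, group 13; C is in period 2, group 14; N is in period 2, group 15; O is in period 2, group 16; F is in period 2, group 17.
Smaller atoms with higher effective nuclear charge are more electronegative.
All lie in period 2, so electronegativity increases left to right.
So from lowest to highest: Be < B < C < N < O < F.

Be < B < C < N < O < F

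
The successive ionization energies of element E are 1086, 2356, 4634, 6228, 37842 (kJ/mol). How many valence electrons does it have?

4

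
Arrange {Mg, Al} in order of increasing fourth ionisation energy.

Mg, Al

IE_4 is the cost of taking one more electron from the +3 cation: Mg³⁺ is already 1 electron into the core; Al³⁺ is the bare [Ne] core.
All of these are removing an electron from a noble-gas core or deeper; the smaller core (lower principal quantum number) is held far more tightly, and within a period the higher nuclear charge binds the same core more tightly.
Tabulated IE_4 (kJ/mol): Mg 10543, Al 11577.
So the fourth ionization energies run Mg < Al.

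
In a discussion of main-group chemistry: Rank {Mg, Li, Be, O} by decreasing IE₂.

IE_2 is the cost of taking one more electron from the +1 cation: Mg⁺ still has 1 valence electron; Li⁺ is the bare [He] core; Be⁺ still has 1 valence electron; O⁺ still has 5 valence electrons.
Pulling an electron out of a noble-gas core costs far more than removing a remaining valence electron, so Li sits at the high end of IE_2.
Valence configurations: Mg⁺ [Ne]3s¹, Be⁺ [He]2s¹, O⁺ [He]2s²2p³.
Tabulated IE_2 (kJ/mol): Mg 1451, Li 7298, Be 1757, O 3388.
Hence IE_2: Mg < Be < O < Li.

Li, O, Be, Mg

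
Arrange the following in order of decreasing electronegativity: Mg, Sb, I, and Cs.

Electronegativity increases across a period and decreases down a group, tracking effective nuclear charge and atomic size.
These span different periods and groups, so the two trends combine.
Mg > Cs: both effects reinforce here, so Mg is clearly the higher of the two.
Sb > Mg: the two effects oppose for this pair; the across-period effect wins (2.05 vs 1.31).
I > Sb: I lies to the right of Sb in period 5, so the across-period effect alone puts I higher.
Tabulated electronegativity (Pauling): Mg 1.31, Sb 2.05, I 2.66, Cs 0.79.
So from highest to lowest: I > Sb > Mg > Cs.

I > Sb > Mg > Cs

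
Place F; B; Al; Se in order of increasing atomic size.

B is in period 2, group 13; F is in period 2, group 17; Al is in period 3, group 13; Se is in period 4, group 16.
Across a period the added protons contract the valence shell; down a group each new principal shell makes the atom larger.
Here both period and group differ, so the two effects have to be weighed against each other.
B > F: B lies to the left of F in period 2, so the across-period effect alone puts B larger.
Se > B: the two effects oppose for this pair; the down-group effect wins (116 vs 85 pm).
Al > Se: period and group pull opposite ways; the across-period shift dominates (126 vs 116 pm).
Tabulated atomic radius (pm): B 85, F 64, Al 126, Se 116.
So from smallest to largest: F < B < Se < Al.

F < B < Se < Al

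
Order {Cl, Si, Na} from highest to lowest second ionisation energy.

Na, Cl, Si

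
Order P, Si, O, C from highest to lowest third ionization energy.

O > C > Si > P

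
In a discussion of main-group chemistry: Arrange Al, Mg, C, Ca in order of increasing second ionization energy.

The second ionization energy removes an electron from the +1 ion. For each element: Al⁺ still has 2 valence electrons; Mg⁺ still has 1 valence electron; C⁺ still has 3 valence electrons; Ca⁺ still has 1 valence electron.
All are still removing valence electrons, so compare the +1 ions as you would atoms: IE_2 generally rises across a period (higher Z_eff) and falls down a group (larger shell), subject to the usual subshell exceptions.
Valence configurations: Al⁺ [Ne]3s², Mg⁺ [Ne]3s¹, C⁺ [He]2s²2p¹, Ca⁺ [Ar]4s¹.
The numbers (kJ/mol): Al 1817, Mg 1451, C 2353, Ca 1145.
Overall IE_2 order: Ca < Mg < Al < C.

Ca < Mg < Al < C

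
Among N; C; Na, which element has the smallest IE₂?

Consider each +1 ion: N⁺ still has 4 valence electrons; C⁺ still has 3 valence electrons; Na⁺ is the bare [Ne] core.
Breaking into a closed-shell core is much more expensive than removing a leftover valence electron — Na has the largest IE_2 here.
Valence configurations: N⁺ [He]2s²2p², C⁺ [He]2s²2p¹.
Tabulated IE_2 (kJ/mol): N 2856, C 2353, Na 4562.
So the second ionization energies run C < N < Na.

C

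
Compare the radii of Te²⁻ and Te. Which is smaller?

Forming Te²⁻ adds 2 electrons to Te. More electron–electron repulsion in the same shell, with unchanged nuclear charge, lets the cloud expand.
An anion is larger than its parent atom: Te²⁻ > Te.

Te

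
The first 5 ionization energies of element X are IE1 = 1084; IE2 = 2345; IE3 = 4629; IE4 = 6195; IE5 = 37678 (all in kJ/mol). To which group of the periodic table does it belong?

Look for the largest jump between consecutive ionization energies: IE5/IE4 ≈ 6.1, far larger than any earlier ratio.
That jump marks the point where a core electron is being removed. So the atom has 4 valence electrons.
A main-group element with 4 valence electrons is in group 14.

Group 14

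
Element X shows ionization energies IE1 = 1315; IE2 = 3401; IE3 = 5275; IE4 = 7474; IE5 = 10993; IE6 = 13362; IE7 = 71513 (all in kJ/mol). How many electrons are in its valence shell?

6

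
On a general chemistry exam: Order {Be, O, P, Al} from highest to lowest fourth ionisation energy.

Be > Al > O > P

The fourth ionization energy removes an electron from the +3 ion. For each element: Be³⁺ is already 1 electron into the core; O³⁺ still has 3 valence electrons; P³⁺ still has 2 valence electrons; Al³⁺ is the bare [Ne] core.
Core electrons are held far more tightly than valence electrons, so Al and Be top the IE_4 order.
Valence configurations: O³⁺ [He]2s²2p¹, P³⁺ [Ne]3s².
The numbers (kJ/mol): Be 21007, O 7469, P 4964, Al 11577.
Hence IE_4: P < O < Al < Be.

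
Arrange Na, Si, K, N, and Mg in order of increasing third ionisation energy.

Consider each +2 ion: Na²⁺ is already 1 electron into the core; Si²⁺ still has 2 valence electrons; K²⁺ is already 1 electron into the core; N²⁺ still has 3 valence electrons; Mg²⁺ is the bare [Ne] core.
Usually core removal costs more than valence removal, but here the competition is close: a tightly held n=2 valence electron can cost more to remove than an n=3 core electron, so the actual values have to decide it.
Valence configurations: Si²⁺ [Ne]3s², N²⁺ [He]2s²2p¹.
Approximate IE_3 values (kJ/mol): Na 6910, Si 3232, K 4420, N 4578, Mg 7733.
So the third ionization energies run Si < K < N < Na < Mg.

Si < K < N < Na < Mg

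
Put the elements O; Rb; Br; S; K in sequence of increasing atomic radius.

O, S, Br, K, Rb

O is in period 2, group 16; S is in period 3, group 16; K is in period 4, group 1; Br is in period 4, group 17; Rb is in period 5, group 1.
Atomic radius shrinks across a period as nuclear charge pulls the same shell inward, and grows down a group as new shells are added.
These span different periods and groups, so the two trends combine.
S > O: they share group 16; the group trend gives S the larger value.
Br > S: period and group pull opposite ways; the down-group shift dominates (114 vs 103 pm).
K > Br: both are in period 4; the period trend gives K the larger value.
Rb > K: they share group 1; the group trend gives Rb the larger value.
Approximate values (pm): O 63, S 103, K 196, Br 114, Rb 210.
So from smallest to largest: O < S < Br < K < Rb.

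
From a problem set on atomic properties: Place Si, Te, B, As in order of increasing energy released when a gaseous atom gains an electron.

B < As < Si < Te

B is in period 2, group 13; Si is in period 3, group 14; As is in period 4, group 15; Te is in period 5, group 16.
EA tends to increase across a period and decrease down a group, though the pattern is less regular than for IE or radius.
These sit on a diagonal, where the across-period and down-group effects partly cancel.
As > B: the two effects oppose for this pair; the across-period effect wins (78 vs 27 kJ/mol).
Si > As: period and group pull opposite ways; the down-group shift dominates (134 vs 78 kJ/mol).
Te > Si: the two effects oppose for this pair; the across-period effect wins (190 vs 134 kJ/mol).
For reference (kJ/mol): B 27, Si 134, As 78, Te 190.
So from lowest to highest: B < As < Si < Te.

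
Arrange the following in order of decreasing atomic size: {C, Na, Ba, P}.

Moving right in a period, electrons are added to the same shell under a stronger nuclear pull, so atoms get smaller; moving down, a new shell is opened and atoms get larger.
Neither a single period nor a single group — weigh both effects.
P > C: period and group pull opposite ways; the down-group shift dominates (111 vs 75 pm).
Na > P: both are in period 3; the period trend gives Na the larger value.
Ba > Na: period and group pull opposite ways; the down-group shift dominates (196 vs 155 pm).
For reference (pm): C 75, Na 155, P 111, Ba 196.
So from largest to smallest: Ba > Na > P > C.

Ba, Na, P, C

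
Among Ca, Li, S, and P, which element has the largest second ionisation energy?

Li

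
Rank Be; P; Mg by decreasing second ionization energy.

After 1 electron has been removed, what remains? Be⁺ still has 1 valence electron; P⁺ still has 4 valence electrons; Mg⁺ still has 1 valence electron.
All are still removing valence electrons, so compare the +1 ions as you would atoms: IE_2 generally rises across a period (higher Z_eff) and falls down a group (larger shell), subject to the usual subshell exceptions.
Valence configurations: Be⁺ [He]2s¹, P⁺ [Ne]3s²3p², Mg⁺ [Ne]3s¹.
The numbers (kJ/mol): Be 1757, P 1907, Mg 1451.
Hence IE_2: Mg < Be < P.

P > Be > Mg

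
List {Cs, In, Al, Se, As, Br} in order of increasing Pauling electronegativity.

Atoms toward the upper right of the periodic table pull bonding electrons most strongly.
These span different periods and groups, so the two trends combine.
Al > Cs: both effects reinforce here, so Al is clearly the higher of the two.
In > Al: this pair runs against the simple trend — see the exception note.
As > In: both effects reinforce here, so As is clearly the higher of the two.
Se > As: Se lies to the right of As in period 4, so the across-period effect alone puts Se higher.
Br > Se: Br lies to the right of Se in period 4, so the across-period effect alone puts Br higher.
Note the exception: In has a higher electronegativity than Al, contrary to the simple trend — poor shielding by filled d (and f) subshells raises the heavier element's effective nuclear charge more than the simple down-group trend predicts.
For reference (Pauling): Al 1.61, As 2.18, Se 2.55, Br 2.96, In 1.78, Cs 0.79.
So from lowest to highest: Cs < Al < In < As < Se < Br.

Cs, Al, In, As, Se, Br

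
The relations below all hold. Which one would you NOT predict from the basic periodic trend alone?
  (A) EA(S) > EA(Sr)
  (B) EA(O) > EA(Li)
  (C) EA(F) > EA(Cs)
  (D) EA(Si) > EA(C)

The general trend: electron affinity increases across a period and decreases down a group.
(A) S (period 3, group 16) vs Sr (period 5, group 2): the stated order agrees with the simple trend.
(B) O (period 2, group 16) vs Li (period 2, group 1): the stated order agrees with the simple trend.
(C) F (period 2, group 17) vs Cs (period 6, group 1): the stated order agrees with the simple trend.
(D) Si (period 3, group 14) vs C (period 2, group 14): the stated order contradicts the simple trend.
The exception is (D): Si's larger, more diffuse 3p orbitals accept an added electron slightly more readily than C's compact 2p.

(D)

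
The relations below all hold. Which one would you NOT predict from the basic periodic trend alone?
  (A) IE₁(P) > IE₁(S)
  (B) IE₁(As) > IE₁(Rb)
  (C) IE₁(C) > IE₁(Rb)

The general trend: first ionization energy increases across a period and decreases down a group.
(A) P (period 3, group 15) vs S (period 3, group 16): the stated order contradicts the simple trend.
(B) As (period 4, group 15) vs Rb (period 5, group 1): the stated order agrees with the simple trend.
(C) C (period 2, group 14) vs Rb (period 5, group 1): the stated order agrees with the simple trend.
The exception is (A): S (3p⁴) ionizes more easily than half-filled P (3p³) because the paired 3p electron in S is pushed out by e⁻–e⁻ repulsion.

(A)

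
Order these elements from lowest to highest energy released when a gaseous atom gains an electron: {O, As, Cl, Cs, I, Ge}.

Electron affinity generally becomes more exothermic across a period toward the halogens and less exothermic down a group.
Neither a single period nor a single group — weigh both effects.
As > Cs: both effects reinforce here, so As is clearly the higher of the two.
Ge > As: this pair runs against the simple trend — see the exception note.
O > Ge: relative to Ge, both the across-period and down-group shifts push O's electron affinity up.
I > O: the two effects oppose for this pair; the across-period effect wins (295 vs 141 kJ/mol).
Cl > I: they share group 17; the group trend gives Cl the larger value.
Note the exception: Ge has a higher electron affinity than As, contrary to the simple trend — adding an electron to As's half-filled 4p³ is unfavourable, so Ge (4p²) has the more exothermic EA.
Tabulated electron affinity (kJ/mol): O 141, Cl 349, Ge 119, As 78, I 295, Cs 46.
So from lowest to highest: Cs < As < Ge < O < I < Cl.

Cs < As < Ge < O < I < Cl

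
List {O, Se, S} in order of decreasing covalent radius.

Se > S > O

Atomic radius shrinks across a period as nuclear charge pulls the same shell inward, and grows down a group as new shells are added.
All are in group 16, so atomic radius increases down the group.
So from largest to smallest: Se > S > O.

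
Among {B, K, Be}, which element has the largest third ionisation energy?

Be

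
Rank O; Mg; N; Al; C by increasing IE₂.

Mg < Al < C < N < O

The second ionization energy removes an electron from the +1 ion. For each element: O⁺ still has 5 valence electrons; Mg⁺ still has 1 valence electron; N⁺ still has 4 valence electrons; Al⁺ still has 2 valence electrons; C⁺ still has 3 valence electrons.
All are still removing valence electrons, so compare the +1 ions as you would atoms: IE_2 generally rises across a period (higher Z_eff) and falls down a group (larger shell), subject to the usual subshell exceptions.
Valence configurations: O⁺ [He]2s²2p³, Mg⁺ [Ne]3s¹, N⁺ [He]2s²2p², Al⁺ [Ne]3s², C⁺ [He]2s²2p¹.
The numbers (kJ/mol): O 3388, Mg 1451, N 2856, Al 1817, C 2353.
Hence IE_2: Mg < Al < C < N < O.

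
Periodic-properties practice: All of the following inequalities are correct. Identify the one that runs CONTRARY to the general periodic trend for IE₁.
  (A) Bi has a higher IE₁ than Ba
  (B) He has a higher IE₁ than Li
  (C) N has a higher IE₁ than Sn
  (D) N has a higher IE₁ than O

The general trend: IE₁ increases across a period and decreases down a group.
(A) Bi (period 6, group 15) vs Ba (period 6, group 2): the stated order agrees with the simple trend.
(B) He (period 1, group 18) vs Li (period 2, group 1): the stated order agrees with the simple trend.
(C) N (period 2, group 15) vs Sn (period 5, group 14): the stated order agrees with the simple trend.
(D) N (period 2, group 15) vs O (period 2, group 16): the stated order contradicts the simple trend.
The exception is (D): pairing an electron in O's 2p⁴ costs repulsion energy, so O ionizes more easily than half-filled N (2p³).

(D)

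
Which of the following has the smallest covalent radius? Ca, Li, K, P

Li is in period 2, group 1; P is in period 3, group 15; K is in period 4, group 1; Ca is in period 4, group 2.
Atomic radius shrinks across a period as nuclear charge pulls the same shell inward, and grows down a group as new shells are added.
These span different periods and groups, so the two trends combine.
Li > P: period and group pull opposite ways; the across-period shift dominates (133 vs 111 pm).
Ca > Li: the two effects oppose for this pair; the down-group effect wins (171 vs 133 pm).
K > Ca: both are in period 4; the period trend gives K the larger value.
Approximate values (pm): Li 133, P 111, K 196, Ca 171.
The smallest covalent radius among these belongs to P.

P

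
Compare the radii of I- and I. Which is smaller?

I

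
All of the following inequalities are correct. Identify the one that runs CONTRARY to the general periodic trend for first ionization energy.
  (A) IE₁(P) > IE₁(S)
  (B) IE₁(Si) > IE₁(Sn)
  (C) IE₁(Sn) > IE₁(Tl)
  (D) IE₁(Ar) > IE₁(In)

(A)

The general trend: first ionization energy increases across a period and decreases down a group.
(A) P (period 3, group 15) vs S (period 3, group 16): the stated order contradicts the simple trend.
(B) Si (period 3, group 14) vs Sn (period 5, group 14): the stated order agrees with the simple trend.
(C) Sn (period 5, group 14) vs Tl (period 6, group 13): the stated order agrees with the simple trend.
(D) Ar (period 3, group 18) vs In (period 5, group 13): the stated order agrees with the simple trend.
The exception is (A): S (3p⁴) ionizes more easily than half-filled P (3p³) because the paired 3p electron in S is pushed out by e⁻–e⁻ repulsion.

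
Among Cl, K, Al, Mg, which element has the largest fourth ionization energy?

Al

Consider each +3 ion: Cl³⁺ still has 4 valence electrons; K³⁺ is already 2 electrons into the core; Al³⁺ is the bare [Ne] core; Mg³⁺ is already 1 electron into the core.
Breaking into a closed-shell core is much more expensive than removing a leftover valence electron — K, Mg and Al have the largest IE_4 here.
Tabulated IE_4 (kJ/mol): Cl 5159, K 5877, Al 11577, Mg 10543.
Overall IE_4 order: Cl < K < Mg < Al.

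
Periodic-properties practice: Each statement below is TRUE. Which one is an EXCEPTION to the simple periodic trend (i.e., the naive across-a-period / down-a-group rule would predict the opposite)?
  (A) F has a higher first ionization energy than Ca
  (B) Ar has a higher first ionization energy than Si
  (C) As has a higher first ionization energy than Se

The general trend: first ionization energy increases across a period and decreases down a group.
(A) F (period 2, group 17) vs Ca (period 4, group 2): the stated order agrees with the simple trend.
(B) Ar (period 3, group 18) vs Si (period 3, group 14): the stated order agrees with the simple trend.
(C) As (period 4, group 15) vs Se (period 4, group 16): the stated order contradicts the simple trend.
The exception is (C): Se (4p⁴) ionizes more easily than half-filled As (4p³).

(C)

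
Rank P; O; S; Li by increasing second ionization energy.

P < S < O < Li

Consider each +1 ion: P⁺ still has 4 valence electrons; O⁺ still has 5 valence electrons; S⁺ still has 5 valence electrons; Li⁺ is the bare [He] core.
Pulling an electron out of a noble-gas core costs far more than removing a remaining valence electron, so Li sits at the high end of IE_2.
Valence configurations: P⁺ [Ne]3s²3p², O⁺ [He]2s²2p³, S⁺ [Ne]3s²3p³.
Approximate IE_2 values (kJ/mol): P 1907, O 3388, S 2252, Li 7298.
So the second ionization energies run P < S < O < Li.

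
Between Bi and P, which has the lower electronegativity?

P is in period 3, group 15; Bi is in period 6, group 15.
Electronegativity increases across a period and decreases down a group, tracking effective nuclear charge and atomic size.
All are in group 15, so electronegativity increases up the group.
So Bi has the lower electronegativity (Bi < P).

Bi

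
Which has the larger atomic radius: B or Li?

Li

Li is in period 2, group 1; B is in period 2, group 13.
Moving right in a period, electrons are added to the same shell under a stronger nuclear pull, so atoms get smaller; moving down, a new shell is opened and atoms get larger.
All lie in period 2, so atomic radius increases right to left.
So Li has the larger atomic radius (Li > B).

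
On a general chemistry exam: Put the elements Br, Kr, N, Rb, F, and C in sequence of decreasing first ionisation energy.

C is in period 2, group 14; N is in period 2, group 15; F is in period 2, group 17; Br is in period 4, group 17; Kr is in period 4, group 18; Rb is in period 5, group 1.
First ionization energy rises across a period (greater Z_eff holds electrons more tightly) and falls down a group (valence electrons are farther from the nucleus).
Here both period and group differ, so the two effects have to be weighed against each other.
C > Rb: relative to Rb, both the across-period and down-group shifts push C's first ionization energy up.
Br > C: the two effects oppose for this pair; the across-period effect wins (1140 vs 1086 kJ/mol).
Kr > Br: both are in period 4; the period trend gives Kr the larger value.
N > Kr: period and group pull opposite ways; the down-group shift dominates (1402 vs 1351 kJ/mol).
F > N: F lies to the right of N in period 2, so the across-period effect alone puts F higher.
Approximate values (kJ/mol): C 1086, N 1402, F 1681, Br 1140, Kr 1351, Rb 403.
So from highest to lowest: F > N > Kr > Br > C > Rb.

F > N > Kr > Br > C > Rb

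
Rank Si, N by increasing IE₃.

Si < N

The third ionization energy removes an electron from the +2 ion. For each element: Si²⁺ still has 2 valence electrons; N²⁺ still has 3 valence electrons.
All are still removing valence electrons, so compare the +2 ions as you would atoms: IE_3 generally rises across a period (higher Z_eff) and falls down a group (larger shell), subject to the usual subshell exceptions.
Valence configurations: Si²⁺ [Ne]3s², N²⁺ [He]2s²2p¹.
The numbers (kJ/mol): Si 3232, N 4578.
Putting it together, IE_3: Si < N.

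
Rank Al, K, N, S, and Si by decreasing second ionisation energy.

IE_2 is the cost of taking one more electron from the +1 cation: Al⁺ still has 2 valence electrons; K⁺ is the bare [Ar] core; N⁺ still has 4 valence electrons; S⁺ still has 5 valence electrons; Si⁺ still has 3 valence electrons.
Core electrons are held far more tightly than valence electrons, so K tops the IE_2 order.
Valence configurations: Al⁺ [Ne]3s², N⁺ [He]2s²2p², S⁺ [Ne]3s²3p³, Si⁺ [Ne]3s²3p¹.
Si⁺ loses a lone 3p electron whereas Al⁺ must break into a filled 3s² pair, so IE_2(Al) > IE_2(Si) even though Si has the higher nuclear charge.
Tabulated IE_2 (kJ/mol): Al 1817, K 3052, N 2856, S 2252, Si 1577.
Overall IE_2 order: Si < Al < S < N < K.

K > N > S > Al > Si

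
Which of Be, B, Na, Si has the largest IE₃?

Be

Consider each +2 ion: Be²⁺ is the bare [He] core; B²⁺ still has 1 valence electron; Na²⁺ is already 1 electron into the core; Si²⁺ still has 2 valence electrons.
Pulling an electron out of a noble-gas core costs far more than removing a remaining valence electron, so Na and Be sit at the high end of IE_3.
Valence configurations: B²⁺ [He]2s¹, Si²⁺ [Ne]3s².
The numbers (kJ/mol): Be 14849, B 3660, Na 6910, Si 3232.
So the third ionization energies run Si < B < Na < Be.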